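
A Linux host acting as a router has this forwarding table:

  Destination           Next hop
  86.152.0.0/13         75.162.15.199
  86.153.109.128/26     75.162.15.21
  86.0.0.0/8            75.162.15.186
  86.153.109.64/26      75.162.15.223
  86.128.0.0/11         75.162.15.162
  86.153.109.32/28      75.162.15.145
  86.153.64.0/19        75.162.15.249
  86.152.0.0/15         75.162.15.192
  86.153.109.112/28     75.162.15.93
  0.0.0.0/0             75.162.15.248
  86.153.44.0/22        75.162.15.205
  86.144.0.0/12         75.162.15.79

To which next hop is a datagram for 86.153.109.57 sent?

Routes whose prefix contains 86.153.109.57:
  0.0.0.0/0 (default, matches everything) -> 75.162.15.248
  86.0.0.0/8 (86.0.0.0 - 86.255.255.255) -> 75.162.15.186
  86.128.0.0/11 (86.128.0.0 - 86.159.255.255) -> 75.162.15.162
  86.144.0.0/12 (86.144.0.0 - 86.159.255.255) -> 75.162.15.79
  86.152.0.0/13 (86.152.0.0 - 86.159.255.255) -> 75.162.15.199
  86.152.0.0/15 (86.152.0.0 - 86.153.255.255) -> 75.162.15.192
More-specific entries that do NOT match:
  86.153.109.32/28 (86.153.109.32 - 86.153.109.47) does not contain 86.153.109.57
  86.153.109.112/28 (86.153.109.112 - 86.153.109.127) does not contain 86.153.109.57
  86.153.109.128/26 (86.153.109.128 - 86.153.109.191) does not contain 86.153.109.57
  86.153.109.64/26 (86.153.109.64 - 86.153.109.127) does not contain 86.153.109.57
  86.153.44.0/22 (86.153.44.0 - 86.153.47.255) does not contain 86.153.109.57
  86.153.64.0/19 (86.153.64.0 - 86.153.95.255) does not contain 86.153.109.57
Longest matching prefix is /15 -> next hop 75.162.15.192.

75.162.15.192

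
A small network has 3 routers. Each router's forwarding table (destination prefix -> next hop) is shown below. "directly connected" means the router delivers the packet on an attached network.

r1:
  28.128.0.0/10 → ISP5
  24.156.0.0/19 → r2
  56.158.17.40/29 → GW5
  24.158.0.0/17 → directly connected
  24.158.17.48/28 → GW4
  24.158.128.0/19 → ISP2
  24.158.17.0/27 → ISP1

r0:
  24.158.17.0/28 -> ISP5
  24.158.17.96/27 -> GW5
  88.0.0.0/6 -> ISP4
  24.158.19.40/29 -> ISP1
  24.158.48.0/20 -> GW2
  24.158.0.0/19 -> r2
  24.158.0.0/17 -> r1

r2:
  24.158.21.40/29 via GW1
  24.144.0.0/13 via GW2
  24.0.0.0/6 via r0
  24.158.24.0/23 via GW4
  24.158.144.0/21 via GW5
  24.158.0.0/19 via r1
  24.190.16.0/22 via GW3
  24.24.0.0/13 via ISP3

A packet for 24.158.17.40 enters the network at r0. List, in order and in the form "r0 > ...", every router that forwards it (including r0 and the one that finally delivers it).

r0 > r2 > r1

At r0: longest match for 24.158.17.40 is 24.158.0.0/19 -> r2
At r2: longest match for 24.158.17.40 is 24.158.0.0/19 -> r1
At r1: longest match for 24.158.17.40 is 24.158.0.0/17 -> directly connected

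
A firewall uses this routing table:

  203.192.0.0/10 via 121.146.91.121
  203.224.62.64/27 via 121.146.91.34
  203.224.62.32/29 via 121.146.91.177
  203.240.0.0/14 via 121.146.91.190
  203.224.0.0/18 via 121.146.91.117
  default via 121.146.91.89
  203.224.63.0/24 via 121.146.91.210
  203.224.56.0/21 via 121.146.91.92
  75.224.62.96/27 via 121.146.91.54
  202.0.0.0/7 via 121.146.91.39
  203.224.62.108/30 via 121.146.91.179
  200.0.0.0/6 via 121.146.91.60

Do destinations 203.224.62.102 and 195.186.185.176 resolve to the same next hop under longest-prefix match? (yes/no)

203.224.62.102: longest match 203.224.56.0/21 -> 121.146.91.92
195.186.185.176: longest match 0.0.0.0/0 -> 121.146.91.89

no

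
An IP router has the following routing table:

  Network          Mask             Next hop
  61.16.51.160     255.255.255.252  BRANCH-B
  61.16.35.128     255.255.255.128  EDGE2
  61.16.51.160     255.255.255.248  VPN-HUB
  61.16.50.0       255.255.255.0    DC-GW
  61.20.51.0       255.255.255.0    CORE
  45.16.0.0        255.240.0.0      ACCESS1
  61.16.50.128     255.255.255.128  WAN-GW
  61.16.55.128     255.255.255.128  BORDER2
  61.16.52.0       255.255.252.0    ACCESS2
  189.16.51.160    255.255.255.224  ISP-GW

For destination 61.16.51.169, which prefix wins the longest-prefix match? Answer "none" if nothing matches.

61.16.51.169 is outside every listed prefix and there is no default route.

none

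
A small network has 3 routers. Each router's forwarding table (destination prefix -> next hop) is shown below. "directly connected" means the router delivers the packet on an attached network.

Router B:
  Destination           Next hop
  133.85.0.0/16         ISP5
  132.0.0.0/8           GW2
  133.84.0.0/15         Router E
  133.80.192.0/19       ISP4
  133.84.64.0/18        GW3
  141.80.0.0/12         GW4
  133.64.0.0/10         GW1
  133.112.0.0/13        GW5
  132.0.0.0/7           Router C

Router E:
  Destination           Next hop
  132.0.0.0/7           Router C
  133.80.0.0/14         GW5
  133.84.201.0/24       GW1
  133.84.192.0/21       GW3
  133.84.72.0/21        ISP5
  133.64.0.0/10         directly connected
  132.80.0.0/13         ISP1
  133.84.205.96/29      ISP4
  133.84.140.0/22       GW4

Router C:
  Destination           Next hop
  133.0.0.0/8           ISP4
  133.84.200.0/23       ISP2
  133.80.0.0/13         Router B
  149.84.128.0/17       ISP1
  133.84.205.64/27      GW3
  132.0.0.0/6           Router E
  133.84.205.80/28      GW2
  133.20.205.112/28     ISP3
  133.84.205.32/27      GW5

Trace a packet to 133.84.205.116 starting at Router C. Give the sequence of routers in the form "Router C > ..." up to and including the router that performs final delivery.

Router C > Router B > Router E

At Router C: longest match for 133.84.205.116 is 133.80.0.0/13 -> Router B
At Router B: longest match for 133.84.205.116 is 133.84.0.0/15 -> Router E
At Router E: longest match for 133.84.205.116 is 133.64.0.0/10 -> directly connected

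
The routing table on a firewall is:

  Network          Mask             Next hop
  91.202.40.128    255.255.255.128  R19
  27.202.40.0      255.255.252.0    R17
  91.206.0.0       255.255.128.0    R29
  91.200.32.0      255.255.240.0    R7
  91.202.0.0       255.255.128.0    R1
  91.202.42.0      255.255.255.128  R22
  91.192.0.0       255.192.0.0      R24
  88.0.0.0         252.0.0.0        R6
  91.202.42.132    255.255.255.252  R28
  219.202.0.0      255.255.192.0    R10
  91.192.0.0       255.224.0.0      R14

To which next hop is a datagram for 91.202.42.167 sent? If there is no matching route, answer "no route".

R1

Routes whose prefix contains 91.202.42.167:
  88.0.0.0/6 (88.0.0.0 - 91.255.255.255) -> R6
  91.192.0.0/10 (91.192.0.0 - 91.255.255.255) -> R24
  91.192.0.0/11 (91.192.0.0 - 91.223.255.255) -> R14
  91.202.0.0/17 (91.202.0.0 - 91.202.127.255) -> R1
More-specific entries that do NOT match:
  91.202.42.132/30 (91.202.42.132 - 91.202.42.135) does not contain 91.202.42.167
  91.202.40.128/25 (91.202.40.128 - 91.202.40.255) does not contain 91.202.42.167
  91.202.42.0/25 (91.202.42.0 - 91.202.42.127) does not contain 91.202.42.167
  27.202.40.0/22 (27.202.40.0 - 27.202.43.255) does not contain 91.202.42.167
  91.200.32.0/20 (91.200.32.0 - 91.200.47.255) does not contain 91.202.42.167
  219.202.0.0/18 (219.202.0.0 - 219.202.63.255) does not contain 91.202.42.167
Longest matching prefix is /17 -> next hop R1.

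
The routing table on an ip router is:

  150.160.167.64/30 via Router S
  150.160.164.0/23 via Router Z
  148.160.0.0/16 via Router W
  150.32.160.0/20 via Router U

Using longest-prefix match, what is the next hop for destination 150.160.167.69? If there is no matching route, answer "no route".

no route

No entry's prefix contains 150.160.167.69; there is no default route.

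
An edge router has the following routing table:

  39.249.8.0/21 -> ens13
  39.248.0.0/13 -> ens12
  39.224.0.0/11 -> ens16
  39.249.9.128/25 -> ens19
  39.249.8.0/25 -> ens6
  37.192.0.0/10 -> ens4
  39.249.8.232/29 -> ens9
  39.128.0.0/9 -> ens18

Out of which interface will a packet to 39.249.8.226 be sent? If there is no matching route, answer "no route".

Routes whose prefix contains 39.249.8.226:
  39.128.0.0/9 (39.128.0.0 - 39.255.255.255) -> ens18
  39.224.0.0/11 (39.224.0.0 - 39.255.255.255) -> ens16
  39.248.0.0/13 (39.248.0.0 - 39.255.255.255) -> ens12
  39.249.8.0/21 (39.249.8.0 - 39.249.15.255) -> ens13
More-specific entries that do NOT match:
  39.249.8.232/29 (39.249.8.232 - 39.249.8.239) does not contain 39.249.8.226
  39.249.9.128/25 (39.249.9.128 - 39.249.9.255) does not contain 39.249.8.226
  39.249.8.0/25 (39.249.8.0 - 39.249.8.127) does not contain 39.249.8.226
Longest matching prefix is /21 -> interface ens13.

ens13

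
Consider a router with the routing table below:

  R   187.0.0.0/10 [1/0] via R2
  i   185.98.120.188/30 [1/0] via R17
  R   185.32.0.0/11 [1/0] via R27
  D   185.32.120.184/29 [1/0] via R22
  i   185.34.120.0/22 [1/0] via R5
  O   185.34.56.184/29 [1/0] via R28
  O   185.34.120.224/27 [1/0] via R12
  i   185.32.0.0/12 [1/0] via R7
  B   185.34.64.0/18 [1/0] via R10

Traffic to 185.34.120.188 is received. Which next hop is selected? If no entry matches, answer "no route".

Routes whose prefix contains 185.34.120.188:
  185.32.0.0/11 (185.32.0.0 - 185.63.255.255) -> R27
  185.32.0.0/12 (185.32.0.0 - 185.47.255.255) -> R7
  185.34.64.0/18 (185.34.64.0 - 185.34.127.255) -> R10
  185.34.120.0/22 (185.34.120.0 - 185.34.123.255) -> R5
More-specific entries that do NOT match:
  185.98.120.188/30 (185.98.120.188 - 185.98.120.191) does not contain 185.34.120.188
  185.32.120.184/29 (185.32.120.184 - 185.32.120.191) does not contain 185.34.120.188
  185.34.56.184/29 (185.34.56.184 - 185.34.56.191) does not contain 185.34.120.188
  185.34.120.224/27 (185.34.120.224 - 185.34.120.255) does not contain 185.34.120.188
Longest matching prefix is /22 -> next hop R5.

R5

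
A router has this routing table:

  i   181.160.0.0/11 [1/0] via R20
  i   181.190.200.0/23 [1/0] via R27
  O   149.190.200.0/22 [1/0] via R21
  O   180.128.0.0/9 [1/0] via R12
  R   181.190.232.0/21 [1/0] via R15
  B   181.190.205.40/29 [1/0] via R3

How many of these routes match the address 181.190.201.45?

2

Prefixes containing 181.190.201.45:
  181.160.0.0/11 (181.160.0.0 - 181.191.255.255)
  181.190.200.0/23 (181.190.200.0 - 181.190.201.255)
Total matching entries: 2.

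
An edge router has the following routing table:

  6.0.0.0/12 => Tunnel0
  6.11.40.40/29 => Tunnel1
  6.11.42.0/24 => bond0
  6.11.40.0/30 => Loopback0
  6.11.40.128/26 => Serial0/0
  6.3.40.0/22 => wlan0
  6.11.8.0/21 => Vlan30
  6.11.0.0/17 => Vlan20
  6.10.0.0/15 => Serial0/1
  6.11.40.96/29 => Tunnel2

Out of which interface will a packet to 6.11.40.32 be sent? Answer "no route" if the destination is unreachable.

Routes whose prefix contains 6.11.40.32:
  6.0.0.0/12 (6.0.0.0 - 6.15.255.255) -> Tunnel0
  6.10.0.0/15 (6.10.0.0 - 6.11.255.255) -> Serial0/1
  6.11.0.0/17 (6.11.0.0 - 6.11.127.255) -> Vlan20
More-specific entries that do NOT match:
  6.11.40.0/30 (6.11.40.0 - 6.11.40.3) does not contain 6.11.40.32
  6.11.40.40/29 (6.11.40.40 - 6.11.40.47) does not contain 6.11.40.32
  6.11.40.96/29 (6.11.40.96 - 6.11.40.103) does not contain 6.11.40.32
  6.11.40.128/26 (6.11.40.128 - 6.11.40.191) does not contain 6.11.40.32
  6.11.42.0/24 (6.11.42.0 - 6.11.42.255) does not contain 6.11.40.32
  6.3.40.0/22 (6.3.40.0 - 6.3.43.255) does not contain 6.11.40.32
  6.11.8.0/21 (6.11.8.0 - 6.11.15.255) does not contain 6.11.40.32
Longest matching prefix is /17 -> interface Vlan20.

Vlan20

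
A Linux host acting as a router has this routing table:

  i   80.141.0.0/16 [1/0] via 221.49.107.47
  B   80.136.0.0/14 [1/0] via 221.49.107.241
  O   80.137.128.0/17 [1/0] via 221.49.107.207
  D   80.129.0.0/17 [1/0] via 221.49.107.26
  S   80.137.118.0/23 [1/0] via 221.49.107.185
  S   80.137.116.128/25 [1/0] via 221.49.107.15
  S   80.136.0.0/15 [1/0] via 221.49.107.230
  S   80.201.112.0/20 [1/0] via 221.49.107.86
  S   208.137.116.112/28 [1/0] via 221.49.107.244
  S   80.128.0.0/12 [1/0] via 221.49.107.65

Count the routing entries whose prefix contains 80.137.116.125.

Prefixes containing 80.137.116.125:
  80.128.0.0/12 (80.128.0.0 - 80.143.255.255)
  80.136.0.0/14 (80.136.0.0 - 80.139.255.255)
  80.136.0.0/15 (80.136.0.0 - 80.137.255.255)
Total matching entries: 3.

3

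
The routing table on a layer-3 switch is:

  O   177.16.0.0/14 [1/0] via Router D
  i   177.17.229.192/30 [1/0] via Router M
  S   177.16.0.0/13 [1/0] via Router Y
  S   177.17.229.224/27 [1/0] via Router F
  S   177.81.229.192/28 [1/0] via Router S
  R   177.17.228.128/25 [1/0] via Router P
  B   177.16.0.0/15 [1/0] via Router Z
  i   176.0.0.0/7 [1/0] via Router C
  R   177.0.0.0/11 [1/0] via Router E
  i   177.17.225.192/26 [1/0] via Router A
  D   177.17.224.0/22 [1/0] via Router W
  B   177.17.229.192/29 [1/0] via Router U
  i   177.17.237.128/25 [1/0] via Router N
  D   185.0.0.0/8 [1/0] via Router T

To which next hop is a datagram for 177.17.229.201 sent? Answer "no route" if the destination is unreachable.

Routes whose prefix contains 177.17.229.201:
  176.0.0.0/7 (176.0.0.0 - 177.255.255.255) -> Router C
  177.0.0.0/11 (177.0.0.0 - 177.31.255.255) -> Router E
  177.16.0.0/13 (177.16.0.0 - 177.23.255.255) -> Router Y
  177.16.0.0/14 (177.16.0.0 - 177.19.255.255) -> Router D
  177.16.0.0/15 (177.16.0.0 - 177.17.255.255) -> Router Z
More-specific entries that do NOT match:
  177.17.229.192/30 (177.17.229.192 - 177.17.229.195) does not contain 177.17.229.201
  177.17.229.192/29 (177.17.229.192 - 177.17.229.199) does not contain 177.17.229.201
  177.81.229.192/28 (177.81.229.192 - 177.81.229.207) does not contain 177.17.229.201
  177.17.229.224/27 (177.17.229.224 - 177.17.229.255) does not contain 177.17.229.201
  177.17.225.192/26 (177.17.225.192 - 177.17.225.255) does not contain 177.17.229.201
  177.17.228.128/25 (177.17.228.128 - 177.17.228.255) does not contain 177.17.229.201
  177.17.237.128/25 (177.17.237.128 - 177.17.237.255) does not contain 177.17.229.201
  177.17.224.0/22 (177.17.224.0 - 177.17.227.255) does not contain 177.17.229.201
Longest matching prefix is /15 -> next hop Router Z.

Router Z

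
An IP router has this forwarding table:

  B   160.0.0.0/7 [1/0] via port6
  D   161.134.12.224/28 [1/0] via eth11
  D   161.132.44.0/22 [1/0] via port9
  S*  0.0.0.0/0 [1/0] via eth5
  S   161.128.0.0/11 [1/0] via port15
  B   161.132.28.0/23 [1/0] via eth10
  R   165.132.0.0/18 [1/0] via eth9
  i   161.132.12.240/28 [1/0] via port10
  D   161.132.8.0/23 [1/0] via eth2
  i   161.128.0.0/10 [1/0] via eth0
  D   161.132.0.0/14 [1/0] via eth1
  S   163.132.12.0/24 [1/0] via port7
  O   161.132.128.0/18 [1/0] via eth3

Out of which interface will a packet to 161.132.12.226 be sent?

Routes whose prefix contains 161.132.12.226:
  0.0.0.0/0 (default, matches everything) -> eth5
  160.0.0.0/7 (160.0.0.0 - 161.255.255.255) -> port6
  161.128.0.0/10 (161.128.0.0 - 161.191.255.255) -> eth0
  161.128.0.0/11 (161.128.0.0 - 161.159.255.255) -> port15
  161.132.0.0/14 (161.132.0.0 - 161.135.255.255) -> eth1
More-specific entries that do NOT match:
  161.134.12.224/28 (161.134.12.224 - 161.134.12.239) does not contain 161.132.12.226
  161.132.12.240/28 (161.132.12.240 - 161.132.12.255) does not contain 161.132.12.226
  163.132.12.0/24 (163.132.12.0 - 163.132.12.255) does not contain 161.132.12.226
  161.132.28.0/23 (161.132.28.0 - 161.132.29.255) does not contain 161.132.12.226
  161.132.8.0/23 (161.132.8.0 - 161.132.9.255) does not contain 161.132.12.226
  161.132.44.0/22 (161.132.44.0 - 161.132.47.255) does not contain 161.132.12.226
  165.132.0.0/18 (165.132.0.0 - 165.132.63.255) does not contain 161.132.12.226
  161.132.128.0/18 (161.132.128.0 - 161.132.191.255) does not contain 161.132.12.226
Longest matching prefix is /14 -> interface eth1.

eth1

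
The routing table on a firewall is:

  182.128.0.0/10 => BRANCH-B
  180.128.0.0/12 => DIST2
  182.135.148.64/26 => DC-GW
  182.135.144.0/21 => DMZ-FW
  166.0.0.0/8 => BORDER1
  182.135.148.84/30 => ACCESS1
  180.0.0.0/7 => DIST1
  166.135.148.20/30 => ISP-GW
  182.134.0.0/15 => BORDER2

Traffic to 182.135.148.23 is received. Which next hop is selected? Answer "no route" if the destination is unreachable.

DMZ-FW

Routes whose prefix contains 182.135.148.23:
  182.128.0.0/10 (182.128.0.0 - 182.191.255.255) -> BRANCH-B
  182.134.0.0/15 (182.134.0.0 - 182.135.255.255) -> BORDER2
  182.135.144.0/21 (182.135.144.0 - 182.135.151.255) -> DMZ-FW
More-specific entries that do NOT match:
  182.135.148.84/30 (182.135.148.84 - 182.135.148.87) does not contain 182.135.148.23
  166.135.148.20/30 (166.135.148.20 - 166.135.148.23) does not contain 182.135.148.23
  182.135.148.64/26 (182.135.148.64 - 182.135.148.127) does not contain 182.135.148.23
Longest matching prefix is /21 -> next hop DMZ-FW.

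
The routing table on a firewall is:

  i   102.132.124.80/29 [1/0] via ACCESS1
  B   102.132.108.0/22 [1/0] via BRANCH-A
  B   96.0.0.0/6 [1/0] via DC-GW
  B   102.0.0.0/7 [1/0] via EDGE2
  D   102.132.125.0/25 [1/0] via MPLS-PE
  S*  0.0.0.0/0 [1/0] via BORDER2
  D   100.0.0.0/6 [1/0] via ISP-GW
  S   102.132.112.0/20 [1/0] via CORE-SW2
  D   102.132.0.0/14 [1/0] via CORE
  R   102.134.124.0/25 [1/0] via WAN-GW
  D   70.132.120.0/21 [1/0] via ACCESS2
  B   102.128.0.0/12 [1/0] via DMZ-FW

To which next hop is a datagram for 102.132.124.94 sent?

Routes whose prefix contains 102.132.124.94:
  0.0.0.0/0 (default, matches everything) -> BORDER2
  100.0.0.0/6 (100.0.0.0 - 103.255.255.255) -> ISP-GW
  102.0.0.0/7 (102.0.0.0 - 103.255.255.255) -> EDGE2
  102.128.0.0/12 (102.128.0.0 - 102.143.255.255) -> DMZ-FW
  102.132.0.0/14 (102.132.0.0 - 102.135.255.255) -> CORE
  102.132.112.0/20 (102.132.112.0 - 102.132.127.255) -> CORE-SW2
More-specific entries that do NOT match:
  102.132.124.80/29 (102.132.124.80 - 102.132.124.87) does not contain 102.132.124.94
  102.132.125.0/25 (102.132.125.0 - 102.132.125.127) does not contain 102.132.124.94
  102.134.124.0/25 (102.134.124.0 - 102.134.124.127) does not contain 102.132.124.94
  102.132.108.0/22 (102.132.108.0 - 102.132.111.255) does not contain 102.132.124.94
  70.132.120.0/21 (70.132.120.0 - 70.132.127.255) does not contain 102.132.124.94
Longest matching prefix is /20 -> next hop CORE-SW2.

CORE-SW2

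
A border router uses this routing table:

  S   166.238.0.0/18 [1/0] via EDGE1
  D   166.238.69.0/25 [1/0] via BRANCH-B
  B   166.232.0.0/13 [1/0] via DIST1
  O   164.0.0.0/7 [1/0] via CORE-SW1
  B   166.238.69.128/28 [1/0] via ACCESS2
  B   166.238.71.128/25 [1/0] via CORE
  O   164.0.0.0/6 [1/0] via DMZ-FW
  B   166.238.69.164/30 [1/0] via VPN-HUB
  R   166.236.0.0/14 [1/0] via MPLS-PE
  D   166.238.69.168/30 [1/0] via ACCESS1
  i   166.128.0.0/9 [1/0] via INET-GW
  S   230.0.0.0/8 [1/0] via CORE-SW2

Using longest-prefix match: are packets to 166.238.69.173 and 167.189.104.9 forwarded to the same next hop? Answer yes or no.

no

166.238.69.173: longest match 166.236.0.0/14 -> MPLS-PE
167.189.104.9: longest match 164.0.0.0/6 -> DMZ-FW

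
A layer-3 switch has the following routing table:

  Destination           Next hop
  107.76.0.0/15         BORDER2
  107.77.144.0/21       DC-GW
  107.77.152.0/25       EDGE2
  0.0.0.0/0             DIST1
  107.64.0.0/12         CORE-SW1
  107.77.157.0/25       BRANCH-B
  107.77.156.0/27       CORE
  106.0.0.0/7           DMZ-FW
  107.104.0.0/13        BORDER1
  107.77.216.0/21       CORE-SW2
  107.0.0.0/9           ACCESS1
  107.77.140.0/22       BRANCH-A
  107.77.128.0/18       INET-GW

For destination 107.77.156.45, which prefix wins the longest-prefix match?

Entries matching 107.77.156.45:
  0.0.0.0/0 (default, matches everything)
  106.0.0.0/7 (106.0.0.0 - 107.255.255.255)
  107.0.0.0/9 (107.0.0.0 - 107.127.255.255)
  107.64.0.0/12 (107.64.0.0 - 107.79.255.255)
  107.76.0.0/15 (107.76.0.0 - 107.77.255.255)
  107.77.128.0/18 (107.77.128.0 - 107.77.191.255)
Most specific is 107.77.128.0/18.

107.77.128.0/18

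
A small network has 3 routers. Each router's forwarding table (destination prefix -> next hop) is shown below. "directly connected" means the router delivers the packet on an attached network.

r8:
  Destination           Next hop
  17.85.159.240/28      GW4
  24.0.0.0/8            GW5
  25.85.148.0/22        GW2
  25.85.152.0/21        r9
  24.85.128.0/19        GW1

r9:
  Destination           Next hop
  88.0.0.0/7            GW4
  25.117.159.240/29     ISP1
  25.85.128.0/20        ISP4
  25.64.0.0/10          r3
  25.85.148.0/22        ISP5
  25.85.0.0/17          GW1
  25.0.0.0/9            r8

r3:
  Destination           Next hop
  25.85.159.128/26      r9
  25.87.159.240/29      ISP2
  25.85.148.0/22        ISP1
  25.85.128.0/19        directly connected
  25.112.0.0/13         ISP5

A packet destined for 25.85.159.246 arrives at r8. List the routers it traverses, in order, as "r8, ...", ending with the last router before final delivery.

At r8: longest match for 25.85.159.246 is 25.85.152.0/21 -> r9
At r9: longest match for 25.85.159.246 is 25.64.0.0/10 -> r3
At r3: longest match for 25.85.159.246 is 25.85.128.0/19 -> directly connected

r8, r9, r3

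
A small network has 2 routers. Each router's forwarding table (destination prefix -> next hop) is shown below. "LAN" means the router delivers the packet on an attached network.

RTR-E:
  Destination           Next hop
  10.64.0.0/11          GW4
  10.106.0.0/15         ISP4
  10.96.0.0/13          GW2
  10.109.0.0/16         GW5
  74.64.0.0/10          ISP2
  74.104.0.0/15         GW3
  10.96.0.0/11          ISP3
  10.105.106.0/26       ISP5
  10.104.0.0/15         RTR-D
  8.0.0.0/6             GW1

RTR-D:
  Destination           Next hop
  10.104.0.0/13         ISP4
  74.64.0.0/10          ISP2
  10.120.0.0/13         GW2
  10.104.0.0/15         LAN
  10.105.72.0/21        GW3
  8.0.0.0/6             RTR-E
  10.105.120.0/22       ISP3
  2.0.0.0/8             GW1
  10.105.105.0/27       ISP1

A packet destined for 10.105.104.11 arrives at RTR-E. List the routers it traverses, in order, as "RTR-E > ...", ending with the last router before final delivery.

At RTR-E: longest match for 10.105.104.11 is 10.104.0.0/15 -> RTR-D
At RTR-D: longest match for 10.105.104.11 is 10.104.0.0/15 -> LAN

RTR-E > RTR-D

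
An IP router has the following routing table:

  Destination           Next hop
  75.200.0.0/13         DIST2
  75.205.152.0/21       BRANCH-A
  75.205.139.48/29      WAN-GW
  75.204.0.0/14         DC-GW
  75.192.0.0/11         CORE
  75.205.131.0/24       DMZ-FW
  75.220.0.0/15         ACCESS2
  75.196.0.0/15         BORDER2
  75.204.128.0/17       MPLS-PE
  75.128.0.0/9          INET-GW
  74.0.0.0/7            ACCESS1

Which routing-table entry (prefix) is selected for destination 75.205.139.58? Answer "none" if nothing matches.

Entries matching 75.205.139.58:
  74.0.0.0/7 (74.0.0.0 - 75.255.255.255)
  75.128.0.0/9 (75.128.0.0 - 75.255.255.255)
  75.192.0.0/11 (75.192.0.0 - 75.223.255.255)
  75.200.0.0/13 (75.200.0.0 - 75.207.255.255)
  75.204.0.0/14 (75.204.0.0 - 75.207.255.255)
Most specific is 75.204.0.0/14.

75.204.0.0/14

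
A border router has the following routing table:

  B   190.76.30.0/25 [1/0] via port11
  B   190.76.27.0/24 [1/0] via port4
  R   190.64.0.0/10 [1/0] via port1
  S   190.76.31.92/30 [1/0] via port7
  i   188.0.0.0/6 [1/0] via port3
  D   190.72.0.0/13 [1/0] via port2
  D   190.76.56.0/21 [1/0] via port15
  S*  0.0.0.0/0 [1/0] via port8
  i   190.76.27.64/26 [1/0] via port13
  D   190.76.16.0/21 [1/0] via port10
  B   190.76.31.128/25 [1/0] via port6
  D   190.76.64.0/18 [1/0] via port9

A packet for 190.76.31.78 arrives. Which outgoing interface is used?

port2

Routes whose prefix contains 190.76.31.78:
  0.0.0.0/0 (default, matches everything) -> port8
  188.0.0.0/6 (188.0.0.0 - 191.255.255.255) -> port3
  190.64.0.0/10 (190.64.0.0 - 190.127.255.255) -> port1
  190.72.0.0/13 (190.72.0.0 - 190.79.255.255) -> port2
More-specific entries that do NOT match:
  190.76.31.92/30 (190.76.31.92 - 190.76.31.95) does not contain 190.76.31.78
  190.76.27.64/26 (190.76.27.64 - 190.76.27.127) does not contain 190.76.31.78
  190.76.30.0/25 (190.76.30.0 - 190.76.30.127) does not contain 190.76.31.78
  190.76.31.128/25 (190.76.31.128 - 190.76.31.255) does not contain 190.76.31.78
  190.76.27.0/24 (190.76.27.0 - 190.76.27.255) does not contain 190.76.31.78
  190.76.56.0/21 (190.76.56.0 - 190.76.63.255) does not contain 190.76.31.78
  190.76.16.0/21 (190.76.16.0 - 190.76.23.255) does not contain 190.76.31.78
  190.76.64.0/18 (190.76.64.0 - 190.76.127.255) does not contain 190.76.31.78
Longest matching prefix is /13 -> interface port2.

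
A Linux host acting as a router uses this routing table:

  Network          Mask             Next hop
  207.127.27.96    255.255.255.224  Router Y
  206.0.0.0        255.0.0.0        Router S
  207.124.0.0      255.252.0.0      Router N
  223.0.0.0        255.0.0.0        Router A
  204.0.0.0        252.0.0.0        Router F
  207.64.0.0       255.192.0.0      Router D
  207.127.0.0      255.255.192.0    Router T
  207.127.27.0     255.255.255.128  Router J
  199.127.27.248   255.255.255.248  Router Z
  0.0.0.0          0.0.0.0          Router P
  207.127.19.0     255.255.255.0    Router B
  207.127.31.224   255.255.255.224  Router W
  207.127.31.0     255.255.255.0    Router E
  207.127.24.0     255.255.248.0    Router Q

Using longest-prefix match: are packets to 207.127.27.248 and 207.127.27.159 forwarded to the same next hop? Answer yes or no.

207.127.27.248: longest match 207.127.24.0/21 -> Router Q
207.127.27.159: longest match 207.127.24.0/21 -> Router Q

yes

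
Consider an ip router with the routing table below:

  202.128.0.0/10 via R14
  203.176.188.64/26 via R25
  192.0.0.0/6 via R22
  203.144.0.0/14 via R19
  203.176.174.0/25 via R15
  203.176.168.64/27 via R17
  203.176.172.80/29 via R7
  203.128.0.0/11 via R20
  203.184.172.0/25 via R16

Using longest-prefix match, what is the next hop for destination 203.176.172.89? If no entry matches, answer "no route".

no route

No entry's prefix contains 203.176.172.89; there is no default route.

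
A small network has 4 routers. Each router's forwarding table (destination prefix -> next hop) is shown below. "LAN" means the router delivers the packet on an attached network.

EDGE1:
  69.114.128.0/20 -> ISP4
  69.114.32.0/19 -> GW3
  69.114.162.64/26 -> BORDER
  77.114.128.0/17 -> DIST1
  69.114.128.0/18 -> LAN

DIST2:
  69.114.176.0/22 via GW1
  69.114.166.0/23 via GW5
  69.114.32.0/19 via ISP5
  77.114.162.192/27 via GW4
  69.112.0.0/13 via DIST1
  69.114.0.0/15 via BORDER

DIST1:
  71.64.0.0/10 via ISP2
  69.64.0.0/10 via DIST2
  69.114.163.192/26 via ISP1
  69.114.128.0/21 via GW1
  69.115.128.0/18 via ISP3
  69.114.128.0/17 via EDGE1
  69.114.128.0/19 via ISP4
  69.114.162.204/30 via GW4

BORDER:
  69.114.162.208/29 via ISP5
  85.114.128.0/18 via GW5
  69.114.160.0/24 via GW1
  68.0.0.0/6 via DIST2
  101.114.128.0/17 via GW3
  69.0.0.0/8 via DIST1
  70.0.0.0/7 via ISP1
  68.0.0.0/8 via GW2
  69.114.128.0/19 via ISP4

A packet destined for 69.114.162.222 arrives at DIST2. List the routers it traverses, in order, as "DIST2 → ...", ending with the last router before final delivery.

At DIST2: longest match for 69.114.162.222 is 69.114.0.0/15 -> BORDER
At BORDER: longest match for 69.114.162.222 is 69.0.0.0/8 -> DIST1
At DIST1: longest match for 69.114.162.222 is 69.114.128.0/17 -> EDGE1
At EDGE1: longest match for 69.114.162.222 is 69.114.128.0/18 -> LAN

DIST2 → BORDER → DIST1 → EDGE1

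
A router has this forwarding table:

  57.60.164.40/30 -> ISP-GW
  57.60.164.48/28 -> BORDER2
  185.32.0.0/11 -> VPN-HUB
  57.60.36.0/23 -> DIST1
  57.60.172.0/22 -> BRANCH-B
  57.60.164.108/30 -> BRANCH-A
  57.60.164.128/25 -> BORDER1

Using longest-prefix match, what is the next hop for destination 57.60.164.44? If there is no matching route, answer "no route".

No entry's prefix contains 57.60.164.44; there is no default route.

no route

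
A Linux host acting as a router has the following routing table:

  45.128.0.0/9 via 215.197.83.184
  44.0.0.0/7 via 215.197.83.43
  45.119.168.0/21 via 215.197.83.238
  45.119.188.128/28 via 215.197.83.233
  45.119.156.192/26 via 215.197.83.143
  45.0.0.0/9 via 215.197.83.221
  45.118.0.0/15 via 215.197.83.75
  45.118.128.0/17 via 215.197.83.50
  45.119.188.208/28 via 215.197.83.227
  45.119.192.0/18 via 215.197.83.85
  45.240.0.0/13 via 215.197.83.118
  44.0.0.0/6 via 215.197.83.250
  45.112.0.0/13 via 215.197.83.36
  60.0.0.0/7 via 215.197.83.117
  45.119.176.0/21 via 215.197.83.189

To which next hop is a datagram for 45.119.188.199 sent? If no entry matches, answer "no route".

215.197.83.75

Routes whose prefix contains 45.119.188.199:
  44.0.0.0/6 (44.0.0.0 - 47.255.255.255) -> 215.197.83.250
  44.0.0.0/7 (44.0.0.0 - 45.255.255.255) -> 215.197.83.43
  45.0.0.0/9 (45.0.0.0 - 45.127.255.255) -> 215.197.83.221
  45.112.0.0/13 (45.112.0.0 - 45.119.255.255) -> 215.197.83.36
  45.118.0.0/15 (45.118.0.0 - 45.119.255.255) -> 215.197.83.75
More-specific entries that do NOT match:
  45.119.188.128/28 (45.119.188.128 - 45.119.188.143) does not contain 45.119.188.199
  45.119.188.208/28 (45.119.188.208 - 45.119.188.223) does not contain 45.119.188.199
  45.119.156.192/26 (45.119.156.192 - 45.119.156.255) does not contain 45.119.188.199
  45.119.168.0/21 (45.119.168.0 - 45.119.175.255) does not contain 45.119.188.199
  45.119.176.0/21 (45.119.176.0 - 45.119.183.255) does not contain 45.119.188.199
  45.119.192.0/18 (45.119.192.0 - 45.119.255.255) does not contain 45.119.188.199
  45.118.128.0/17 (45.118.128.0 - 45.118.255.255) does not contain 45.119.188.199
Longest matching prefix is /15 -> next hop 215.197.83.75.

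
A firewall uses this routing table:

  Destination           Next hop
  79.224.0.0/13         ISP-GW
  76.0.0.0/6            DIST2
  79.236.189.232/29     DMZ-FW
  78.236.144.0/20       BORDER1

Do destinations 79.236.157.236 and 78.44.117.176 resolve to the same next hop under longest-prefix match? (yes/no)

yes

79.236.157.236: longest match 76.0.0.0/6 -> DIST2
78.44.117.176: longest match 76.0.0.0/6 -> DIST2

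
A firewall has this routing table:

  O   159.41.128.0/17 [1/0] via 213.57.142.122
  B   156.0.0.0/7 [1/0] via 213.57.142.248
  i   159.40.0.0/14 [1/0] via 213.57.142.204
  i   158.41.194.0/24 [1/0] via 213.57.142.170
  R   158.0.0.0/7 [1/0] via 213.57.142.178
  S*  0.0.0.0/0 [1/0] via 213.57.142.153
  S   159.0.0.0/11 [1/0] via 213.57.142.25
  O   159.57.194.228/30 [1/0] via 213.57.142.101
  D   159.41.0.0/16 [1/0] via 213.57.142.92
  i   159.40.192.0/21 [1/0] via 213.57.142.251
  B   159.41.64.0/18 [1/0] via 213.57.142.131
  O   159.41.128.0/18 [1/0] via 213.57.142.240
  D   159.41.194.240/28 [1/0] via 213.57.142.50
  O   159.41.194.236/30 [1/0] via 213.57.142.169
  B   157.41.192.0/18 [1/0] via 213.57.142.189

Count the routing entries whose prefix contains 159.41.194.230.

5

Prefixes containing 159.41.194.230:
  0.0.0.0/0 (default, matches everything)
  158.0.0.0/7 (158.0.0.0 - 159.255.255.255)
  159.40.0.0/14 (159.40.0.0 - 159.43.255.255)
  159.41.0.0/16 (159.41.0.0 - 159.41.255.255)
  159.41.128.0/17 (159.41.128.0 - 159.41.255.255)
Total matching entries: 5.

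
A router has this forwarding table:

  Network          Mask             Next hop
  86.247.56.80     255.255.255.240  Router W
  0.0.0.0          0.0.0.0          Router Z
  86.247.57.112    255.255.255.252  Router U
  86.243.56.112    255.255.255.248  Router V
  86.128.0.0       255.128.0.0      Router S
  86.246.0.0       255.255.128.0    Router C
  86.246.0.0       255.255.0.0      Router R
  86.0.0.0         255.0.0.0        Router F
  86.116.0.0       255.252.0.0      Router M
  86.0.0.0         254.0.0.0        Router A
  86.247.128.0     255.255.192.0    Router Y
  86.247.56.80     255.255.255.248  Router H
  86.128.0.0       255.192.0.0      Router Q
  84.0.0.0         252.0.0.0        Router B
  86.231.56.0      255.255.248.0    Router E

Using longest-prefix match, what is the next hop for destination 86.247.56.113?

Routes whose prefix contains 86.247.56.113:
  0.0.0.0/0 (default, matches everything) -> Router Z
  84.0.0.0/6 (84.0.0.0 - 87.255.255.255) -> Router B
  86.0.0.0/7 (86.0.0.0 - 87.255.255.255) -> Router A
  86.0.0.0/8 (86.0.0.0 - 86.255.255.255) -> Router F
  86.128.0.0/9 (86.128.0.0 - 86.255.255.255) -> Router S
More-specific entries that do NOT match:
  86.247.57.112/30 (86.247.57.112 - 86.247.57.115) does not contain 86.247.56.113
  86.243.56.112/29 (86.243.56.112 - 86.243.56.119) does not contain 86.247.56.113
  86.247.56.80/29 (86.247.56.80 - 86.247.56.87) does not contain 86.247.56.113
  86.247.56.80/28 (86.247.56.80 - 86.247.56.95) does not contain 86.247.56.113
  86.231.56.0/21 (86.231.56.0 - 86.231.63.255) does not contain 86.247.56.113
  86.247.128.0/18 (86.247.128.0 - 86.247.191.255) does not contain 86.247.56.113
  86.246.0.0/17 (86.246.0.0 - 86.246.127.255) does not contain 86.247.56.113
  86.246.0.0/16 (86.246.0.0 - 86.246.255.255) does not contain 86.247.56.113
  86.116.0.0/14 (86.116.0.0 - 86.119.255.255) does not contain 86.247.56.113
  86.128.0.0/10 (86.128.0.0 - 86.191.255.255) does not contain 86.247.56.113
Longest matching prefix is /9 -> next hop Router S.

Router S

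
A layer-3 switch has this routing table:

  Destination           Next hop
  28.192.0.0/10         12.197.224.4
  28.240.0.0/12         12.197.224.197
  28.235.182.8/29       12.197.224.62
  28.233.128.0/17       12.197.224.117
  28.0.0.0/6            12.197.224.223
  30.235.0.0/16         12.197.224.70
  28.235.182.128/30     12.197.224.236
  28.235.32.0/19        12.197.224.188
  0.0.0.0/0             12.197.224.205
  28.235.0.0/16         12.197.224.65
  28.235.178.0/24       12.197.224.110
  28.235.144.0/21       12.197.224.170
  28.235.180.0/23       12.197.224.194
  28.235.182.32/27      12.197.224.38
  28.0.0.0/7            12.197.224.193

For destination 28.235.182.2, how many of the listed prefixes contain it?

5

Prefixes containing 28.235.182.2:
  0.0.0.0/0 (default, matches everything)
  28.0.0.0/6 (28.0.0.0 - 31.255.255.255)
  28.0.0.0/7 (28.0.0.0 - 29.255.255.255)
  28.192.0.0/10 (28.192.0.0 - 28.255.255.255)
  28.235.0.0/16 (28.235.0.0 - 28.235.255.255)
Total matching entries: 5.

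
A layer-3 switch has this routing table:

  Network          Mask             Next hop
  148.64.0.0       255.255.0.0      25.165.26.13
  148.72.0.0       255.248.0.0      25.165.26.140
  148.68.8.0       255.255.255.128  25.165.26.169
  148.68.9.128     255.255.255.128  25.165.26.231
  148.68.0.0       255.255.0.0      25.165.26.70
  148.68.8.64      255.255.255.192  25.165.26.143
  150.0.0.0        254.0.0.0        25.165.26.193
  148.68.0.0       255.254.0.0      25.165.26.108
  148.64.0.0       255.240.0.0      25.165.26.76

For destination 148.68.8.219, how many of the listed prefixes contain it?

Prefixes containing 148.68.8.219:
  148.64.0.0/12 (148.64.0.0 - 148.79.255.255)
  148.68.0.0/15 (148.68.0.0 - 148.69.255.255)
  148.68.0.0/16 (148.68.0.0 - 148.68.255.255)
Total matching entries: 3.

3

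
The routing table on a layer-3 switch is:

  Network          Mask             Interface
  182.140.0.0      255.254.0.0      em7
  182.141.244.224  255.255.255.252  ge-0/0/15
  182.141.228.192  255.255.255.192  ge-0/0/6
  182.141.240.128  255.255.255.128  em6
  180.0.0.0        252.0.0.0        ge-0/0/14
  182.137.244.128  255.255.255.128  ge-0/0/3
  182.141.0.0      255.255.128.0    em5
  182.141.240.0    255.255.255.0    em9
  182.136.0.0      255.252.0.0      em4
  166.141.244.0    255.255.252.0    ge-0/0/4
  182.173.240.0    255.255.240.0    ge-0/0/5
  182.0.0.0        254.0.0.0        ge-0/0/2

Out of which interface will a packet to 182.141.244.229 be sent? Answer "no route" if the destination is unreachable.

Routes whose prefix contains 182.141.244.229:
  180.0.0.0/6 (180.0.0.0 - 183.255.255.255) -> ge-0/0/14
  182.0.0.0/7 (182.0.0.0 - 183.255.255.255) -> ge-0/0/2
  182.140.0.0/15 (182.140.0.0 - 182.141.255.255) -> em7
More-specific entries that do NOT match:
  182.141.244.224/30 (182.141.244.224 - 182.141.244.227) does not contain 182.141.244.229
  182.141.228.192/26 (182.141.228.192 - 182.141.228.255) does not contain 182.141.244.229
  182.141.240.128/25 (182.141.240.128 - 182.141.240.255) does not contain 182.141.244.229
  182.137.244.128/25 (182.137.244.128 - 182.137.244.255) does not contain 182.141.244.229
  182.141.240.0/24 (182.141.240.0 - 182.141.240.255) does not contain 182.141.244.229
  166.141.244.0/22 (166.141.244.0 - 166.141.247.255) does not contain 182.141.244.229
  182.173.240.0/20 (182.173.240.0 - 182.173.255.255) does not contain 182.141.244.229
  182.141.0.0/17 (182.141.0.0 - 182.141.127.255) does not contain 182.141.244.229
Longest matching prefix is /15 -> interface em7.

em7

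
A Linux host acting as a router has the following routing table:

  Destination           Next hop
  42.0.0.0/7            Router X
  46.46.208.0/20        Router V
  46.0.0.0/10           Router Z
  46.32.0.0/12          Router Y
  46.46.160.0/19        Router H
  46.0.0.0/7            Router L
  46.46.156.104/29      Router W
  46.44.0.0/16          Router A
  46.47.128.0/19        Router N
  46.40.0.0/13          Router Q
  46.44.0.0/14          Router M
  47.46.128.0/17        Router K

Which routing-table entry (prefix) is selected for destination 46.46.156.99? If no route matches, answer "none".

46.44.0.0/14

Entries matching 46.46.156.99:
  46.0.0.0/7 (46.0.0.0 - 47.255.255.255)
  46.0.0.0/10 (46.0.0.0 - 46.63.255.255)
  46.32.0.0/12 (46.32.0.0 - 46.47.255.255)
  46.40.0.0/13 (46.40.0.0 - 46.47.255.255)
  46.44.0.0/14 (46.44.0.0 - 46.47.255.255)
Most specific is 46.44.0.0/14.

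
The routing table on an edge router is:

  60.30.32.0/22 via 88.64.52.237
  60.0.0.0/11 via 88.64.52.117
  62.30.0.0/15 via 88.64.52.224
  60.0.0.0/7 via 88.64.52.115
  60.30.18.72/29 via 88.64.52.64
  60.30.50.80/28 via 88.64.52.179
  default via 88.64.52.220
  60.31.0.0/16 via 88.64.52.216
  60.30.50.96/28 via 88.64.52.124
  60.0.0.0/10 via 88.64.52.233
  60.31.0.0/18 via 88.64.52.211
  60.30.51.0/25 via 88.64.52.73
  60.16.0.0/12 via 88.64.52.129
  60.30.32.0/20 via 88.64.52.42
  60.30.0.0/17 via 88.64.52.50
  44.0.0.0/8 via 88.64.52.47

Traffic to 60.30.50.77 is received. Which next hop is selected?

Routes whose prefix contains 60.30.50.77:
  0.0.0.0/0 (default, matches everything) -> 88.64.52.220
  60.0.0.0/7 (60.0.0.0 - 61.255.255.255) -> 88.64.52.115
  60.0.0.0/10 (60.0.0.0 - 60.63.255.255) -> 88.64.52.233
  60.0.0.0/11 (60.0.0.0 - 60.31.255.255) -> 88.64.52.117
  60.16.0.0/12 (60.16.0.0 - 60.31.255.255) -> 88.64.52.129
  60.30.0.0/17 (60.30.0.0 - 60.30.127.255) -> 88.64.52.50
More-specific entries that do NOT match:
  60.30.18.72/29 (60.30.18.72 - 60.30.18.79) does not contain 60.30.50.77
  60.30.50.80/28 (60.30.50.80 - 60.30.50.95) does not contain 60.30.50.77
  60.30.50.96/28 (60.30.50.96 - 60.30.50.111) does not contain 60.30.50.77
  60.30.51.0/25 (60.30.51.0 - 60.30.51.127) does not contain 60.30.50.77
  60.30.32.0/22 (60.30.32.0 - 60.30.35.255) does not contain 60.30.50.77
  60.30.32.0/20 (60.30.32.0 - 60.30.47.255) does not contain 60.30.50.77
  60.31.0.0/18 (60.31.0.0 - 60.31.63.255) does not contain 60.30.50.77
Longest matching prefix is /17 -> next hop 88.64.52.50.

88.64.52.50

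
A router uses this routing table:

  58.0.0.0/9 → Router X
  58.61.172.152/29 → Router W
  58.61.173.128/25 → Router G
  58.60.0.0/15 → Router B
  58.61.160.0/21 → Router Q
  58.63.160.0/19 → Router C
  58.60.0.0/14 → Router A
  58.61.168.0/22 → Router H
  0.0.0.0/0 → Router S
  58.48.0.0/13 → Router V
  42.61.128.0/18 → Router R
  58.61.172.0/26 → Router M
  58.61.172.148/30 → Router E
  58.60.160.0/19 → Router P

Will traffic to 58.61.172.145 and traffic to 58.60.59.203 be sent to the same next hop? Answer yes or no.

58.61.172.145: longest match 58.60.0.0/15 -> Router B
58.60.59.203: longest match 58.60.0.0/15 -> Router B

yes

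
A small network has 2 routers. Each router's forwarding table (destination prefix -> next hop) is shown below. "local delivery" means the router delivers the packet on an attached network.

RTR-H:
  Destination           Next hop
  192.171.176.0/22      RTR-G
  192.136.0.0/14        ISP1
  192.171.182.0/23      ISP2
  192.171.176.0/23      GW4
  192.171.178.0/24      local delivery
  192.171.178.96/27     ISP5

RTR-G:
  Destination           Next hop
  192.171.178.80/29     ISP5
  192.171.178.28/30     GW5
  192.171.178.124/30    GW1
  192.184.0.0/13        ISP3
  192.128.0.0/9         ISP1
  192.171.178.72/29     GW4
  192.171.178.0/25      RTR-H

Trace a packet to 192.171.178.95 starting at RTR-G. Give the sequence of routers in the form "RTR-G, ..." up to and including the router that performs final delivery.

RTR-G, RTR-H

At RTR-G: longest match for 192.171.178.95 is 192.171.178.0/25 -> RTR-H
At RTR-H: longest match for 192.171.178.95 is 192.171.178.0/24 -> local delivery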